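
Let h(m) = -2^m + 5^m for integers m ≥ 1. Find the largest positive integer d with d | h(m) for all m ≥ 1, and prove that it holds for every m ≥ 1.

Computing the first values: h(1) = 3 and h(2) = 21; gcd(3, 21) = 3, so d ≤ 3.
We prove 3 | -2^m + 5^m for all m ≥ 1 by induction on m.
For the base case m = 1: h(1) = 3 = 3·(1), so 3 | h(1).
Inductive step: suppose the statement holds for some j ≥ 1, i.e. 3 | h(j). Then
5^{j+1} − 2^{j+1} = 5·5^j − 2·2^j = 5·(5^j − 2^j) + (3)·2^j. The first term is divisible by 3 by the inductive hypothesis, and the second term (3)·2^j is divisible by 3 since 3 | 3. Hence 3 | h(j+1).
Hence, by induction on m, the claim holds for every m ≥ 1.
Therefore the largest such d is 3.

d = 3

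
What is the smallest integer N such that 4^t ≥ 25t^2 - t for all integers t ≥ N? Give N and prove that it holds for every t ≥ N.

At t = 4: 256 < 396, so the inequality fails and N ≥ 5. We prove 4^t ≥ 25t^2 - t for all t ≥ 5.
When t = 5: 4^t = 1024 and 25t^2 - t = 620, so 1024 ≥ 620.
Inductive step: assume the claim holds for t = p, so 4^p ≥ 25p^2 - p.
Then 4^(p + 1) = 4·(4^p) ≥ 4·(25p^2 - p).
Also, for p ≥ 5 we have 4·(25p^2 - p) ≥ 25(p+1)^2 - (p+1), since 4·(25p^2 - p) − (25(p+1)^2 - (p+1)) = 75p^2 - 53p - 24, which is nonnegative for all p ≥ 5.
Combining, 4^(p + 1) ≥ 25(p+1)^2 - (p+1).
By the principle of mathematical induction, the result holds for all t ≥ 5.
Hence the smallest such N is 5.

N = 5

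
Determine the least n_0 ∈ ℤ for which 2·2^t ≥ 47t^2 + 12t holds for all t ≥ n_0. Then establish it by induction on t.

n_0 = 12

At t = 11: 4096 < 5819, so the inequality fails and n_0 ≥ 12. We prove 2·2^t ≥ 47t^2 + 12t for all t ≥ 12.
Base case (t = 12): 2·2^t = 8192 and 47t^2 + 12t = 6912, so 8192 ≥ 6912.
Inductive step: suppose the statement holds for some i ≥ 12, so 2·2^i ≥ 47i^2 + 12i.
Then 2·2^(i + 1) = 2·(2·2^i) ≥ 2·(47i^2 + 12i).
Also, for i ≥ 12 we have 2·(47i^2 + 12i) ≥ 47(i+1)^2 + 12(i+1), since 2·(47i^2 + 12i) − (47(i+1)^2 + 12(i+1)) = 47i^2 - 82i - 59, which is nonnegative for all i ≥ 12.
Combining, 2·2^(i + 1) ≥ 47(i+1)^2 + 12(i+1).
By the principle of mathematical induction, the result holds for all t ≥ 12.
Hence the smallest such n_0 is 12.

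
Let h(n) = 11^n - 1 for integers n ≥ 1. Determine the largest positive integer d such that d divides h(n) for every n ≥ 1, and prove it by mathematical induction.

d = 10

Computing the first values: h(1) = 10 and h(2) = 120; gcd(10, 120) = 10, so d ≤ 10.
We prove 10 | 11^n - 1 for all n ≥ 1 by induction on n.
Base step (n = 1): h(1) = 10 = 10·(1), so 10 | h(1).
Suppose the result is true for n = j, i.e. 10 | h(j). Then
11^{j+1} − 1^{j+1} = 11·11^j − 1·1^j = 11·(11^j − 1^j) + (10)·1^j. The first term is divisible by 10 by the inductive hypothesis, and the second term (10)·1^j is divisible by 10 since 10 | 10. Hence 10 | h(j+1).
This completes the induction.
Therefore the largest such d is 10.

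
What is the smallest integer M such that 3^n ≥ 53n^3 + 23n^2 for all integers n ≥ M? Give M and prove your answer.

At n = 9: 19683 < 40500, so the inequality fails and M ≥ 10. We prove 3^n ≥ 53n^3 + 23n^2 for all n ≥ 10.
When n = 10: 3^n = 59049 and 53n^3 + 23n^2 = 55300, so 59049 ≥ 55300.
Inductive step: assume the claim holds for n = k, so 3^k ≥ 53k^3 + 23k^2.
Then 3^(k + 1) = 3·(3^k) ≥ 3·(53k^3 + 23k^2).
Also, for k ≥ 10 we have 3·(53k^3 + 23k^2) ≥ 53(k+1)^3 + 23(k+1)^2, since 3·(53k^3 + 23k^2) − (53(k+1)^3 + 23(k+1)^2) = 106k^3 - 113k^2 - 205k - 76, which is nonnegative for all k ≥ 10.
Combining, 3^(k + 1) ≥ 53(k+1)^3 + 23(k+1)^2.
By the principle of mathematical induction, the result holds for all n ≥ 10.
Hence the smallest such M is 10.

M = 10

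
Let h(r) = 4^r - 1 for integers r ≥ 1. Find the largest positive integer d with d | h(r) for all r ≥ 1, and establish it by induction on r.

Computing the first values: h(1) = 3 and h(2) = 15; gcd(3, 15) = 3, so d ≤ 3.
We prove 3 | 4^r - 1 for all r ≥ 1 by induction on r.
Base case (r = 1): h(1) = 3 = 3·(1), so 3 | h(1).
Inductive step: suppose the statement holds for some j ≥ 1, i.e. 3 | h(j). Then
4^{j+1} − 1^{j+1} = 4·4^j − 1·1^j = 4·(4^j − 1^j) + (3)·1^j. The first term is divisible by 3 by the inductive hypothesis, and the second term (3)·1^j is divisible by 3 since 3 | 3. Hence 3 | h(j+1).
By the principle of mathematical induction, the result holds for all r ≥ 1.
Therefore the largest such d is 3.

d = 3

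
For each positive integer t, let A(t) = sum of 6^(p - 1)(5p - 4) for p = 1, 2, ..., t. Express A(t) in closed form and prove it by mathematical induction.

We claim A(t) = 6^t(t - 1) + 1 for all t ≥ 1.
When t = 1: A(1) = 1, and the closed form gives 1. They agree.
Inductive step: assume the claim holds for t = p, so A(p) = 6^p(p - 1) + 1.
Then A(p+1) = A(p) + (6^p(5p + 1)) = (6^p(p - 1) + 1) + (6^p(5p + 1)).
Simplifying, A(p+1) = 6^(p + 1)p + 1 = 6^(p+1)((p+1) - 1) + 1,
which is the closed form with t = p+1.
By induction, the statement is established for all t ≥ 1.

A(t) = 6^t(t - 1) + 1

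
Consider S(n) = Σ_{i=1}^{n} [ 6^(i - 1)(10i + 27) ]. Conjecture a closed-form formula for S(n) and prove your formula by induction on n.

S(n) = 6^n(2n + 5) - 5

We claim S(n) = 6^n(2n + 5) - 5 for all n ≥ 1.
For the base case n = 1: S(1) = 37, and the closed form gives 37. They agree.
Inductive step: assume the claim holds for n = i, so S(i) = 6^i(2i + 5) - 5.
Then S(i+1) = S(i) + (6^i(10i + 37)) = (6^i(2i + 5) - 5) + (6^i(10i + 37)).
Simplifying, S(i+1) = 12·6^i·i + 42·6^i - 5 = 6^(i+1)(2(i+1) + 5) - 5,
which is the closed form with n = i+1.
Hence, by induction on n, the claim holds for every n ≥ 1.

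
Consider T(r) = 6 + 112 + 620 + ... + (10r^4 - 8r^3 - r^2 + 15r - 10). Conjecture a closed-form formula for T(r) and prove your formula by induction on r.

T(r) = r(2r^4 + 3r^3 - r^2 + 5r - 3)

We claim T(r) = r(2r^4 + 3r^3 - r^2 + 5r - 3) for all r ≥ 1.
Base case (r = 1): T(1) = 6, and the closed form gives 6. They agree.
Inductive step: assume the claim holds for r = k, so T(k) = k(2k^4 + 3k^3 - k^2 + 5k - 3).
Then T(k+1) = T(k) + (10k^4 + 32k^3 + 35k^2 + 29k + 6) = (k(2k^4 + 3k^3 - k^2 + 5k - 3)) + (10k^4 + 32k^3 + 35k^2 + 29k + 6).
Simplifying, T(k+1) = (k + 1)(2k^4 + 11k^3 + 20k^2 + 20k + 6) = (k+1)(2(k+1)^4 + 3(k+1)^3 - (k+1)^2 + 5(k+1) - 3),
which is the closed form with r = k+1.
This completes the induction.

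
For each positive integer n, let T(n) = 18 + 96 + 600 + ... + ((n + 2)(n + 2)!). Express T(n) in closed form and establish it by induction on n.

T(n) = (n + 3)! - 6

We claim T(n) = (n + 3)! - 6 for all n ≥ 1.
For the base case n = 1: T(1) = 18, and the closed form gives 18. They agree.
Suppose the result is true for n = r, so T(r) = (r + 3)! - 6.
Then T(r+1) = T(r) + ((r + 3)(r + 3)!) = ((r + 3)! - 6) + ((r + 3)(r + 3)!).
Simplifying, T(r+1) = ((r+1) + 3)! - 6,
which is the closed form with n = r+1.
This completes the induction.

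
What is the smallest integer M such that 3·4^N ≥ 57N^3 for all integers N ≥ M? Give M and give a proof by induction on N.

M = 7

At N = 6: 12288 < 12312, so the inequality fails and M ≥ 7. We prove 3·4^N ≥ 57N^3 for all N ≥ 7.
When N = 7: 3·4^N = 49152 and 57N^3 = 19551, so 49152 ≥ 19551.
Suppose the result is true for N = k, so 3·4^k ≥ 57k^3.
Then 3·4^(k + 1) = 4·(3·4^k) ≥ 4·(57k^3).
Also, for k ≥ 7 we have 4·(57k^3) ≥ 57(k+1)^3, since 4 ≥ (1 + 1/k)^3 for all k ≥ 7.
Combining, 3·4^(k + 1) ≥ 57(k+1)^3.
By the principle of mathematical induction, the result holds for all N ≥ 7.
Hence the smallest such M is 7.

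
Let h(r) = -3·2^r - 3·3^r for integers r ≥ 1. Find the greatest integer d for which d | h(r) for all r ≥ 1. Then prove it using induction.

Computing the first values: h(1) = -15 and h(2) = -39; gcd(-15, -39) = 3, so d ≤ 3.
We prove 3 | -3·2^r - 3·3^r for all r ≥ 1 by induction on r.
Base step (r = 1): h(1) = -15 = 3·(-5), so 3 | h(1).
For the inductive step, assume it holds for an arbitrary m ≥ 1, i.e. 3 | h(m). Then
h(m+1) − 3·h(m) = (-3·2^(m+1) - 3·3^(m+1)) − 3·(-3·2^m - 3·3^m) = (-3)·2^m·(2 − 3) = (3)·2^m. Since 3 | h(m) by the inductive hypothesis, 3 | 3·h(m); and 3 | 3 since 3 = 3·1. Therefore 3 | h(m+1).
This completes the induction.
Therefore the largest such d is 3.

d = 3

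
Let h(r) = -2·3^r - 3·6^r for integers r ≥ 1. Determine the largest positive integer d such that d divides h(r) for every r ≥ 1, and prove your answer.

d = 6

Computing the first values: h(1) = -24 and h(2) = -126; gcd(-24, -126) = 6, so d ≤ 6.
We prove 6 | -2·3^r - 3·6^r for all r ≥ 1 by induction on r.
Base case (r = 1): h(1) = -24 = 6·(-4), so 6 | h(1).
Suppose the result is true for r = j, i.e. 6 | h(j). Then
h(j+1) − 6·h(j) = (-2·3^(j+1) - 3·6^(j+1)) − 6·(-2·3^j - 3·6^j) = (-2)·3^j·(3 − 6) = (6)·3^j. Since 6 | h(j) by the inductive hypothesis, 6 | 6·h(j); and 6 | 6 since 6 = 6·1. Therefore 6 | h(j+1).
Hence, by induction on r, the claim holds for every r ≥ 1.
Therefore the largest such d is 6.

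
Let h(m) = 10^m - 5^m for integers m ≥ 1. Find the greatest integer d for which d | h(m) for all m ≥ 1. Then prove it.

Computing the first values: h(1) = 5 and h(2) = 75; gcd(5, 75) = 5, so d ≤ 5.
We prove 5 | 10^m - 5^m for all m ≥ 1 by induction on m.
Base case (m = 1): h(1) = 5 = 5·(1), so 5 | h(1).
Inductive step: assume the claim holds for m = j, i.e. 5 | h(j). Then
10^{j+1} − 5^{j+1} = 10·10^j − 5·5^j = 10·(10^j − 5^j) + (5)·5^j. The first term is divisible by 5 by the inductive hypothesis, and the second term (5)·5^j is divisible by 5 since 5 | 5. Hence 5 | h(j+1).
Hence, by induction on m, the claim holds for every m ≥ 1.
Therefore the largest such d is 5.

d = 5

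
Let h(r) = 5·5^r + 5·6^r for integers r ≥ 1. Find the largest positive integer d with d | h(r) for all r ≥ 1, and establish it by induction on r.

d = 5

Computing the first values: h(1) = 55 and h(2) = 305; gcd(55, 305) = 5, so d ≤ 5.
We prove 5 | 5·5^r + 5·6^r for all r ≥ 1 by induction on r.
Base case (r = 1): h(1) = 55 = 5·(11), so 5 | h(1).
Inductive step: suppose the statement holds for some p ≥ 1, i.e. 5 | h(p). Then
h(p+1) − 6·h(p) = (5·5^(p+1) + 5·6^(p+1)) − 6·(5·5^p + 5·6^p) = (5)·5^p·(5 − 6) = (-5)·5^p. Since 5 | h(p) by the inductive hypothesis, 5 | 6·h(p); and 5 | -5 since -5 = 5·-1. Therefore 5 | h(p+1).
By the principle of mathematical induction, the result holds for all r ≥ 1.
Therefore the largest such d is 5.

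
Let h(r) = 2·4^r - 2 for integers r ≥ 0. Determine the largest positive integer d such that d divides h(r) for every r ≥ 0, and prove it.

d = 6

Computing the first values: h(0) = 0 and h(1) = 6; gcd(0, 6) = 6, so d ≤ 6.
We prove 6 | 2·4^r - 2 for all r ≥ 0 by induction on r.
When r = 0: h(0) = 0 = 6·(0), so 6 | h(0).
Inductive step: suppose the statement holds for some k ≥ 0, i.e. 6 | h(k). Then
h(k+1) = 2·4^(k+1) - 2 = 4·(2·4^k - 2) + 6 = 4·h(k) + 6. The first term is divisible by 6 by the inductive hypothesis, and 6 is divisible by 6. Hence 6 | h(k+1).
This completes the induction.
Therefore the largest such d is 6.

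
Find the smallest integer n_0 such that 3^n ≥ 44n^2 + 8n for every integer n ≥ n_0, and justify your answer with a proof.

At n = 7: 2187 < 2212, so the inequality fails and n_0 ≥ 8. We prove 3^n ≥ 44n^2 + 8n for all n ≥ 8.
Base case (n = 8): 3^n = 6561 and 44n^2 + 8n = 2880, so 6561 ≥ 2880.
Inductive step: assume the claim holds for n = m, so 3^m ≥ 44m^2 + 8m.
Then 3^(m + 1) = 3·(3^m) ≥ 3·(44m^2 + 8m).
Also, for m ≥ 8 we have 3·(44m^2 + 8m) ≥ 44(m+1)^2 + 8(m+1), since 3·(44m^2 + 8m) − (44(m+1)^2 + 8(m+1)) = 88m^2 - 72m - 52, which is nonnegative for all m ≥ 8.
Combining, 3^(m + 1) ≥ 44(m+1)^2 + 8(m+1).
By induction, the statement is established for all n ≥ 8.
Hence the smallest such n_0 is 8.

n_0 = 8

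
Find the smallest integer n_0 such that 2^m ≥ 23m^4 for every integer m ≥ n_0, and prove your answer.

At m = 22: 4194304 < 5387888, so the inequality fails and n_0 ≥ 23. We prove 2^m ≥ 23m^4 for all m ≥ 23.
Base case (m = 23): 2^m = 8388608 and 23m^4 = 6436343, so 8388608 ≥ 6436343.
Inductive step: suppose the statement holds for some j ≥ 23, so 2^j ≥ 23j^4.
Then 2^(j + 1) = 2·(2^j) ≥ 2·(23j^4).
Also, for j ≥ 23 we have 2·(23j^4) ≥ 23(j+1)^4, since 2 ≥ (1 + 1/j)^4 for all j ≥ 23.
Combining, 2^(j + 1) ≥ 23(j+1)^4.
This completes the induction.
Hence the smallest such n_0 is 23.

n_0 = 23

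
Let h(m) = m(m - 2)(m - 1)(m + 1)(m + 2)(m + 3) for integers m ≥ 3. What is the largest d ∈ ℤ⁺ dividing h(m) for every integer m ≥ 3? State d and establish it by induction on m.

d = 720

Computing the first values: h(3) = 720 and h(4) = 5040; gcd(720, 5040) = 720, so d ≤ 720.
We prove 720 | m(m - 2)(m - 1)(m + 1)(m + 2)(m + 3) for all m ≥ 3 by induction on m.
For the base case m = 3: h(3) = 720 = 720·(1), so 720 | h(3).
Inductive step: assume the claim holds for m = p, i.e. 720 | h(p). Then
h(p+1) − h(p) = (p-1)·p·(p+1)·(p+2)·(p+3)·(p+4) − (p-2)·(p-1)·p·(p+1)·(p+2)·(p+3) = (p-1)·p·(p+1)·(p+2)·(p+3)·[(p+4) − (p-2)] = 6·(p-1)·p·(p+1)·(p+2)·(p+3). The product of 5 consecutive integers is divisible by (5)! = 120, so h(p+1) − h(p) is divisible by 6·120 = 720. By the inductive hypothesis 720 | h(p), hence 720 | h(p+1).
Hence, by induction on m, the claim holds for every m ≥ 3.
Therefore the largest such d is 720.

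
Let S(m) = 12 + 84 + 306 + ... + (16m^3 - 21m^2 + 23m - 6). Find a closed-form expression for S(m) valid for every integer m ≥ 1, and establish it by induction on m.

We claim S(m) = m(4m^3 + m^2 + 5m + 2) for all m ≥ 1.
When m = 1: S(1) = 12, and the closed form gives 12. They agree.
For the inductive step, assume it holds for an arbitrary j ≥ 1, so S(j) = j(4j^3 + j^2 + 5j + 2).
Then S(j+1) = S(j) + (16j^3 + 27j^2 + 29j + 12) = (j(4j^3 + j^2 + 5j + 2)) + (16j^3 + 27j^2 + 29j + 12).
Simplifying, S(j+1) = (j + 1)(4j^3 + 13j^2 + 19j + 12) = (j+1)(4(j+1)^3 + (j+1)^2 + 5(j+1) + 2),
which is the closed form with m = j+1.
By the principle of mathematical induction, the result holds for all m ≥ 1.

S(m) = m(4m^3 + m^2 + 5m + 2)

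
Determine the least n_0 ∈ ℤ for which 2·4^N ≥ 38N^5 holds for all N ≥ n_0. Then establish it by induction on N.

At N = 10: 2097152 < 3800000, so the inequality fails and n_0 ≥ 11. We prove 2·4^N ≥ 38N^5 for all N ≥ 11.
When N = 11: 2·4^N = 8388608 and 38N^5 = 6119938, so 8388608 ≥ 6119938.
Suppose the result is true for N = j, so 2·4^j ≥ 38j^5.
Then 2·4^(j + 1) = 4·(2·4^j) ≥ 4·(38j^5).
Also, for j ≥ 11 we have 4·(38j^5) ≥ 38(j+1)^5, since 4 ≥ (1 + 1/j)^5 for all j ≥ 11.
Combining, 2·4^(j + 1) ≥ 38(j+1)^5.
By the principle of mathematical induction, the result holds for all N ≥ 11.
Hence the smallest such n_0 is 11.

n_0 = 11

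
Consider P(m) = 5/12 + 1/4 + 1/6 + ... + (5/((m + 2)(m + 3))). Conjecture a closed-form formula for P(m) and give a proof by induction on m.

P(m) = 5m/(3(m + 3))

We claim P(m) = 5m/(3(m + 3)) for all m ≥ 1.
Base case (m = 1): P(1) = 5/12, and the closed form gives 5/12. They agree.
For the inductive step, assume it holds for an arbitrary p ≥ 1, so P(p) = 5p/(3(p + 3)).
Then P(p+1) = P(p) + (5/((p + 3)(p + 4))) = (5p/(3(p + 3))) + (5/((p + 3)(p + 4))).
Simplifying, P(p+1) = 5(p + 1)/(3(p + 4)) = 5(p+1)/(3((p+1) + 3)),
which is the closed form with m = p+1.
This completes the induction.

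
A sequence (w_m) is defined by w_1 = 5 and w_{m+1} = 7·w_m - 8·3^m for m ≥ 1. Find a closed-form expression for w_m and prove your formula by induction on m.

Computing the first terms: w_1 = 5, w_2 = 11, w_3 = 5. This suggests w_m = 2·3^m - 7^(m - 1).
When m = 1: the formula gives 5 = 5 = w_1.
Inductive step: assume the claim holds for m = i, so w_i = 2·3^i - 7^(i - 1).
Then w_{i+1} = 7·w_i - 8·3^i = 7·(2·3^i - 7^(i - 1)) - 8·3^i = 2·3^(i + 1) - 7^i = 2·3^(i+1) - 7^((i+1) - 1),
which is the claimed formula at m = i+1.
Hence, by induction on m, the claim holds for every m ≥ 1.

w_m = 2·3^m - 7^(m - 1)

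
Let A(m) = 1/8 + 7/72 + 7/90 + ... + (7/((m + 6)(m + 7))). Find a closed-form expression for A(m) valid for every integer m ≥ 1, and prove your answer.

A(m) = m/(m + 7)

We claim A(m) = m/(m + 7) for all m ≥ 1.
Base case (m = 1): A(1) = 1/8, and the closed form gives 1/8. They agree.
Inductive step: assume the claim holds for m = i, so A(i) = i/(i + 7).
Then A(i+1) = A(i) + (7/((i + 7)(i + 8))) = (i/(i + 7)) + (7/((i + 7)(i + 8))).
Simplifying, A(i+1) = (i + 1)/(i + 8) = (i+1)/((i+1) + 7),
which is the closed form with m = i+1.
By the principle of mathematical induction, the result holds for all m ≥ 1.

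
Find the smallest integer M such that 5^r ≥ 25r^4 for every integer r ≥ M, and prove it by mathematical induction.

At r = 6: 15625 < 32400, so the inequality fails and M ≥ 7. We prove 5^r ≥ 25r^4 for all r ≥ 7.
For the base case r = 7: 5^r = 78125 and 25r^4 = 60025, so 78125 ≥ 60025.
Inductive step: assume the claim holds for r = j, so 5^j ≥ 25j^4.
Then 5^(j + 1) = 5·(5^j) ≥ 5·(25j^4).
Also, for j ≥ 7 we have 5·(25j^4) ≥ 25(j+1)^4, since 5 ≥ (1 + 1/j)^4 for all j ≥ 7.
Combining, 5^(j + 1) ≥ 25(j+1)^4.
By induction, the statement is established for all r ≥ 7.
Hence the smallest such M is 7.

M = 7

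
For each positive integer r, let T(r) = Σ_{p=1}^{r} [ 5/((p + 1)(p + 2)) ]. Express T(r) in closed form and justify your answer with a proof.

We claim T(r) = 5r/(2(r + 2)) for all r ≥ 1.
Base case (r = 1): T(1) = 5/6, and the closed form gives 5/6. They agree.
For the inductive step, assume it holds for an arbitrary p ≥ 1, so T(p) = 5p/(2(p + 2)).
Then T(p+1) = T(p) + (5/((p + 2)(p + 3))) = (5p/(2(p + 2))) + (5/((p + 2)(p + 3))).
Simplifying, T(p+1) = 5(p + 1)/(2(p + 3)) = 5(p+1)/(2((p+1) + 2)),
which is the closed form with r = p+1.
By the principle of mathematical induction, the result holds for all r ≥ 1.

T(r) = 5r/(2(r + 2))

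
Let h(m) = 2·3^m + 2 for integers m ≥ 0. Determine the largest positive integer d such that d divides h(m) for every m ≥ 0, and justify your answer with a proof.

Computing the first values: h(0) = 4 and h(1) = 8; gcd(4, 8) = 4, so d ≤ 4.
We prove 4 | 2·3^m + 2 for all m ≥ 0 by induction on m.
When m = 0: h(0) = 4 = 4·(1), so 4 | h(0).
Inductive step: assume the claim holds for m = p, i.e. 4 | h(p). Then
h(p+1) = 2·3^(p+1) + 2 = 3·(2·3^p + 2) - 4 = 3·h(p) - 4. The first term is divisible by 4 by the inductive hypothesis, and -4 is divisible by 4. Hence 4 | h(p+1).
By induction, the statement is established for all m ≥ 0.
Therefore the largest such d is 4.

d = 4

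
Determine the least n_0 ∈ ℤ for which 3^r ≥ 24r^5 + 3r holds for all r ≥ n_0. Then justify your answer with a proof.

n_0 = 16

At r = 15: 14348907 < 18225045, so the inequality fails and n_0 ≥ 16. We prove 3^r ≥ 24r^5 + 3r for all r ≥ 16.
Base case (r = 16): 3^r = 43046721 and 24r^5 + 3r = 25165872, so 43046721 ≥ 25165872.
Inductive step: assume the claim holds for r = i, so 3^i ≥ 24i^5 + 3i.
Then 3^(i + 1) = 3·(3^i) ≥ 3·(24i^5 + 3i).
Also, for i ≥ 16 we have 3·(24i^5 + 3i) ≥ 24(i+1)^5 + 3(i+1), since 3·(24i^5 + 3i) − (24(i+1)^5 + 3(i+1)) = 48i^5 - 120i^4 - 240i^3 - 240i^2 - 114i - 27, which is nonnegative for all i ≥ 16.
Combining, 3^(i + 1) ≥ 24(i+1)^5 + 3(i+1).
Hence, by induction on r, the claim holds for every r ≥ 16.
Hence the smallest such n_0 is 16.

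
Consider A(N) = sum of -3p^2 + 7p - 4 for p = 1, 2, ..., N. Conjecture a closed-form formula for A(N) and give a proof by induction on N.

A(N) = -N(N - 1)^2

We claim A(N) = -N(N - 1)^2 for all N ≥ 1.
Base step (N = 1): A(1) = 0, and the closed form gives 0. They agree.
Suppose the result is true for N = p, so A(p) = p(-p^2 + 2p - 1).
Then A(p+1) = A(p) + (p(-3p + 1)) = (p(-p^2 + 2p - 1)) + (p(-3p + 1)).
Simplifying, A(p+1) = -p^2·(p + 1) = -(p+1)((p+1) - 1)^2,
which is the closed form with N = p+1.
By induction, the statement is established for all N ≥ 1.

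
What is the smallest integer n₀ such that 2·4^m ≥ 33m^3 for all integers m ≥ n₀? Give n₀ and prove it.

At m = 5: 2048 < 4125, so the inequality fails and n₀ ≥ 6. We prove 2·4^m ≥ 33m^3 for all m ≥ 6.
When m = 6: 2·4^m = 8192 and 33m^3 = 7128, so 8192 ≥ 7128.
Inductive step: assume the claim holds for m = j, so 2·4^j ≥ 33j^3.
Then 2·4^(j + 1) = 4·(2·4^j) ≥ 4·(33j^3).
Also, for j ≥ 6 we have 4·(33j^3) ≥ 33(j+1)^3, since 4 ≥ (1 + 1/j)^3 for all j ≥ 6.
Combining, 2·4^(j + 1) ≥ 33(j+1)^3.
By induction, the statement is established for all m ≥ 6.
Hence the smallest such n₀ is 6.

n₀ = 6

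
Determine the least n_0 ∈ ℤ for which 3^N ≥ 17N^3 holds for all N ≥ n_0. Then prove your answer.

n_0 = 9

At N = 8: 6561 < 8704, so the inequality fails and n_0 ≥ 9. We prove 3^N ≥ 17N^3 for all N ≥ 9.
Base step (N = 9): 3^N = 19683 and 17N^3 = 12393, so 19683 ≥ 12393.
Inductive step: assume the claim holds for N = p, so 3^p ≥ 17p^3.
Then 3^(p + 1) = 3·(3^p) ≥ 3·(17p^3).
Also, for p ≥ 9 we have 3·(17p^3) ≥ 17(p+1)^3, since 3 ≥ (1 + 1/p)^3 for all p ≥ 9.
Combining, 3^(p + 1) ≥ 17(p+1)^3.
By the principle of mathematical induction, the result holds for all N ≥ 9.
Hence the smallest such n_0 is 9.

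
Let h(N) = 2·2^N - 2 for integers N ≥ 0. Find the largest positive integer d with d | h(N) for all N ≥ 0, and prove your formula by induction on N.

Computing the first values: h(0) = 0 and h(1) = 2; gcd(0, 2) = 2, so d ≤ 2.
We prove 2 | 2·2^N - 2 for all N ≥ 0 by induction on N.
For the base case N = 0: h(0) = 0 = 2·(0), so 2 | h(0).
Inductive step: suppose the statement holds for some j ≥ 0, i.e. 2 | h(j). Then
h(j+1) = 2·2^(j+1) - 2 = 2·(2·2^j - 2) + 2 = 2·h(j) + 2. The first term is divisible by 2 by the inductive hypothesis, and 2 is divisible by 2. Hence 2 | h(j+1).
By the principle of mathematical induction, the result holds for all N ≥ 0.
Therefore the largest such d is 2.

d = 2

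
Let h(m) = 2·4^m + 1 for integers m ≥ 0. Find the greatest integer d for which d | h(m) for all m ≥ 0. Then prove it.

d = 3

Computing the first values: h(0) = 3 and h(1) = 9; gcd(3, 9) = 3, so d ≤ 3.
We prove 3 | 2·4^m + 1 for all m ≥ 0 by induction on m.
When m = 0: h(0) = 3 = 3·(1), so 3 | h(0).
Suppose the result is true for m = k, i.e. 3 | h(k). Then
h(k+1) = 2·4^(k+1) + 1 = 4·(2·4^k + 1) - 3 = 4·h(k) - 3. The first term is divisible by 3 by the inductive hypothesis, and -3 is divisible by 3. Hence 3 | h(k+1).
Hence, by induction on m, the claim holds for every m ≥ 0.
Therefore the largest such d is 3.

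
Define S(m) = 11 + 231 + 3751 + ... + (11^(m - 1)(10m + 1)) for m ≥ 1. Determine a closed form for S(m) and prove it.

We claim S(m) = 11^m·m for all m ≥ 1.
For the base case m = 1: S(1) = 11, and the closed form gives 11. They agree.
For the inductive step, assume it holds for an arbitrary i ≥ 1, so S(i) = 11^i·i.
Then S(i+1) = S(i) + (11^i(10i + 11)) = (11^i·i) + (11^i(10i + 11)).
Simplifying, S(i+1) = 11^(i + 1)(i + 1) = 11^(i+1)·(i+1),
which is the closed form with m = i+1.
Hence, by induction on m, the claim holds for every m ≥ 1.

S(m) = 11^m·m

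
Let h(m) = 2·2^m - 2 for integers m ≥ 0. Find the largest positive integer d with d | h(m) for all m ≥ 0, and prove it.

d = 2

Computing the first values: h(0) = 0 and h(1) = 2; gcd(0, 2) = 2, so d ≤ 2.
We prove 2 | 2·2^m - 2 for all m ≥ 0 by induction on m.
For the base case m = 0: h(0) = 0 = 2·(0), so 2 | h(0).
Inductive step: assume the claim holds for m = k, i.e. 2 | h(k). Then
h(k+1) = 2·2^(k+1) - 2 = 2·(2·2^k - 2) + 2 = 2·h(k) + 2. The first term is divisible by 2 by the inductive hypothesis, and 2 is divisible by 2. Hence 2 | h(k+1).
By induction, the statement is established for all m ≥ 0.
Therefore the largest such d is 2.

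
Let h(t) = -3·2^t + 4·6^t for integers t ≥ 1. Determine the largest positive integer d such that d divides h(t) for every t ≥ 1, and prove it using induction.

d = 6

Computing the first values: h(1) = 18 and h(2) = 132; gcd(18, 132) = 6, so d ≤ 6.
We prove 6 | -3·2^t + 4·6^t for all t ≥ 1 by induction on t.
Base case (t = 1): h(1) = 18 = 6·(3), so 6 | h(1).
Inductive step: assume the claim holds for t = p, i.e. 6 | h(p). Then
h(p+1) − 6·h(p) = (-3·2^(p+1) + 4·6^(p+1)) − 6·(-3·2^p + 4·6^p) = (-3)·2^p·(2 − 6) = (12)·2^p. Since 6 | h(p) by the inductive hypothesis, 6 | 6·h(p); and 6 | 12 since 12 = 6·2. Therefore 6 | h(p+1).
By induction, the statement is established for all t ≥ 1.
Therefore the largest such d is 6.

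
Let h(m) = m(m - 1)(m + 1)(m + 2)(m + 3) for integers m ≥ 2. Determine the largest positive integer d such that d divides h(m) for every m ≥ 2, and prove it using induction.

Computing the first values: h(2) = 120 and h(3) = 720; gcd(120, 720) = 120, so d ≤ 120.
We prove 120 | m(m - 1)(m + 1)(m + 2)(m + 3) for all m ≥ 2 by induction on m.
For the base case m = 2: h(2) = 120 = 120·(1), so 120 | h(2).
Suppose the result is true for m = r, i.e. 120 | h(r). Then
h(r+1) − h(r) = r·(r+1)·(r+2)·(r+3)·(r+4) − (r-1)·r·(r+1)·(r+2)·(r+3) = r·(r+1)·(r+2)·(r+3)·[(r+4) − (r-1)] = 5·r·(r+1)·(r+2)·(r+3). The product of 4 consecutive integers is divisible by (4)! = 24, so h(r+1) − h(r) is divisible by 5·24 = 120. By the inductive hypothesis 120 | h(r), hence 120 | h(r+1).
By the principle of mathematical induction, the result holds for all m ≥ 2.
Therefore the largest such d is 120.

d = 120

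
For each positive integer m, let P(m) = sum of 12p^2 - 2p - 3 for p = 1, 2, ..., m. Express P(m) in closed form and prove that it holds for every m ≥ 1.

P(m) = m(4m^2 + 5m - 2)

We claim P(m) = m(4m^2 + 5m - 2) for all m ≥ 1.
Base case (m = 1): P(1) = 7, and the closed form gives 7. They agree.
For the inductive step, assume it holds for an arbitrary p ≥ 1, so P(p) = p(4p^2 + 5p - 2).
Then P(p+1) = P(p) + (12p^2 + 22p + 7) = (p(4p^2 + 5p - 2)) + (12p^2 + 22p + 7).
Simplifying, P(p+1) = (p + 1)(4p^2 + 13p + 7) = (p+1)(4(p+1)^2 + 5(p+1) - 2),
which is the closed form with m = p+1.
By the principle of mathematical induction, the result holds for all m ≥ 1.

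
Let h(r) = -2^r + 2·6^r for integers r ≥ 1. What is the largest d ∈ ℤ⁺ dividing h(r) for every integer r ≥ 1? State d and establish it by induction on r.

d = 2

Computing the first values: h(1) = 10 and h(2) = 68; gcd(10, 68) = 2, so d ≤ 2.
We prove 2 | -2^r + 2·6^r for all r ≥ 1 by induction on r.
When r = 1: h(1) = 10 = 2·(5), so 2 | h(1).
Inductive step: suppose the statement holds for some i ≥ 1, i.e. 2 | h(i). Then
h(i+1) − 6·h(i) = (-2^(i+1) + 2·6^(i+1)) − 6·(-2^i + 2·6^i) = (-1)·2^i·(2 − 6) = (4)·2^i. Since 2 | h(i) by the inductive hypothesis, 2 | 6·h(i); and 2 | 4 since 4 = 2·2. Therefore 2 | h(i+1).
By induction, the statement is established for all r ≥ 1.
Therefore the largest such d is 2.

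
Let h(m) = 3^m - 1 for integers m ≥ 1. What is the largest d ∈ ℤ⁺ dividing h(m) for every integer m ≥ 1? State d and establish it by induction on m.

d = 2

Computing the first values: h(1) = 2 and h(2) = 8; gcd(2, 8) = 2, so d ≤ 2.
We prove 2 | 3^m - 1 for all m ≥ 1 by induction on m.
When m = 1: h(1) = 2 = 2·(1), so 2 | h(1).
Suppose the result is true for m = j, i.e. 2 | h(j). Then
3^{j+1} − 1^{j+1} = 3·3^j − 1·1^j = 3·(3^j − 1^j) + (2)·1^j. The first term is divisible by 2 by the inductive hypothesis, and the second term (2)·1^j is divisible by 2 since 2 | 2. Hence 2 | h(j+1).
This completes the induction.
Therefore the largest such d is 2.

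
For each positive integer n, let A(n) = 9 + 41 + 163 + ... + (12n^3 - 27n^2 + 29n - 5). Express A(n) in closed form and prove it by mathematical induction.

We claim A(n) = n(3n^3 - 3n^2 + 4n + 5) for all n ≥ 1.
When n = 1: A(1) = 9, and the closed form gives 9. They agree.
For the inductive step, assume it holds for an arbitrary r ≥ 1, so A(r) = r(3r^3 - 3r^2 + 4r + 5).
Then A(r+1) = A(r) + (12r^3 + 9r^2 + 11r + 9) = (r(3r^3 - 3r^2 + 4r + 5)) + (12r^3 + 9r^2 + 11r + 9).
Simplifying, A(r+1) = (r + 1)(3r^3 + 6r^2 + 7r + 9) = (r+1)(3(r+1)^3 - 3(r+1)^2 + 4(r+1) + 5),
which is the closed form with n = r+1.
By the principle of mathematical induction, the result holds for all n ≥ 1.

A(n) = n(3n^3 - 3n^2 + 4n + 5)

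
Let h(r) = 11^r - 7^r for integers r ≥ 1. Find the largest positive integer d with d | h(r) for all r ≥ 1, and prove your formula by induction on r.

d = 4

Computing the first values: h(1) = 4 and h(2) = 72; gcd(4, 72) = 4, so d ≤ 4.
We prove 4 | 11^r - 7^r for all r ≥ 1 by induction on r.
Base step (r = 1): h(1) = 4 = 4·(1), so 4 | h(1).
Inductive step: suppose the statement holds for some p ≥ 1, i.e. 4 | h(p). Then
11^{p+1} − 7^{p+1} = 11·11^p − 7·7^p = 11·(11^p − 7^p) + (4)·7^p. The first term is divisible by 4 by the inductive hypothesis, and the second term (4)·7^p is divisible by 4 since 4 | 4. Hence 4 | h(p+1).
By the principle of mathematical induction, the result holds for all r ≥ 1.
Therefore the largest such d is 4.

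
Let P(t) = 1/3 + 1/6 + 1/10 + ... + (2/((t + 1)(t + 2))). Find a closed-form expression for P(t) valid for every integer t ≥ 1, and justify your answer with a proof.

We claim P(t) = t/(t + 2) for all t ≥ 1.
When t = 1: P(1) = 1/3, and the closed form gives 1/3. They agree.
For the inductive step, assume it holds for an arbitrary j ≥ 1, so P(j) = j/(j + 2).
Then P(j+1) = P(j) + (2/((j + 2)(j + 3))) = (j/(j + 2)) + (2/((j + 2)(j + 3))).
Simplifying, P(j+1) = (j + 1)/(j + 3) = (j+1)/((j+1) + 2),
which is the closed form with t = j+1.
This completes the induction.

P(t) = t/(t + 2)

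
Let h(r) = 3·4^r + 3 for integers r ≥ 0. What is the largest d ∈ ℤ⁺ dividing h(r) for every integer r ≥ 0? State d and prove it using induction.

d = 3

Computing the first values: h(0) = 6 and h(1) = 15; gcd(6, 15) = 3, so d ≤ 3.
We prove 3 | 3·4^r + 3 for all r ≥ 0 by induction on r.
Base step (r = 0): h(0) = 6 = 3·(2), so 3 | h(0).
Inductive step: assume the claim holds for r = j, i.e. 3 | h(j). Then
h(j+1) = 3·4^(j+1) + 3 = 4·(3·4^j + 3) - 9 = 4·h(j) - 9. The first term is divisible by 3 by the inductive hypothesis, and -9 is divisible by 3. Hence 3 | h(j+1).
Hence, by induction on r, the claim holds for every r ≥ 0.
Therefore the largest such d is 3.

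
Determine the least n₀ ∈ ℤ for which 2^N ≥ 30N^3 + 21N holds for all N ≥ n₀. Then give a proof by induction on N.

At N = 17: 131072 < 147747, so the inequality fails and n₀ ≥ 18. We prove 2^N ≥ 30N^3 + 21N for all N ≥ 18.
For the base case N = 18: 2^N = 262144 and 30N^3 + 21N = 175338, so 262144 ≥ 175338.
Inductive step: suppose the statement holds for some j ≥ 18, so 2^j ≥ 30j^3 + 21j.
Then 2^(j + 1) = 2·(2^j) ≥ 2·(30j^3 + 21j).
Also, for j ≥ 18 we have 2·(30j^3 + 21j) ≥ 30(j+1)^3 + 21(j+1), since 2·(30j^3 + 21j) − (30(j+1)^3 + 21(j+1)) = 30j^3 - 90j^2 - 69j - 51, which is nonnegative for all j ≥ 18.
Combining, 2^(j + 1) ≥ 30(j+1)^3 + 21(j+1).
Hence, by induction on N, the claim holds for every N ≥ 18.
Hence the smallest such n₀ is 18.

n₀ = 18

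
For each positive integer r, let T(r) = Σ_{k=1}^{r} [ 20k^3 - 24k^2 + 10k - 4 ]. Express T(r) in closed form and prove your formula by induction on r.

We claim T(r) = r(5r^3 + 2r^2 - 2r - 3) for all r ≥ 1.
When r = 1: T(1) = 2, and the closed form gives 2. They agree.
Inductive step: assume the claim holds for r = k, so T(k) = k(5k^3 + 2k^2 - 2k - 3).
Then T(k+1) = T(k) + (20k^3 + 36k^2 + 22k + 2) = (k(5k^3 + 2k^2 - 2k - 3)) + (20k^3 + 36k^2 + 22k + 2).
Simplifying, T(k+1) = (k + 1)(5k^3 + 17k^2 + 17k + 2) = (k+1)(5(k+1)^3 + 2(k+1)^2 - 2(k+1) - 3),
which is the closed form with r = k+1.
By induction, the statement is established for all r ≥ 1.

T(r) = r(5r^3 + 2r^2 - 2r - 3)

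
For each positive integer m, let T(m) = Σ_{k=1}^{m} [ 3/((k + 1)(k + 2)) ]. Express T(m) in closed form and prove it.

We claim T(m) = 3m/(2(m + 2)) for all m ≥ 1.
Base case (m = 1): T(1) = 1/2, and the closed form gives 1/2. They agree.
Inductive step: suppose the statement holds for some k ≥ 1, so T(k) = 3k/(2(k + 2)).
Then T(k+1) = T(k) + (3/((k + 2)(k + 3))) = (3k/(2(k + 2))) + (3/((k + 2)(k + 3))).
Simplifying, T(k+1) = 3(k + 1)/(2(k + 3)) = 3(k+1)/(2((k+1) + 2)),
which is the closed form with m = k+1.
By induction, the statement is established for all m ≥ 1.

T(m) = 3m/(2(m + 2))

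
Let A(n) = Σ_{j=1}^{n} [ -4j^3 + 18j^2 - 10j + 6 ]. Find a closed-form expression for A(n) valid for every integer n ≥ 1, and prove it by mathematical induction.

A(n) = -n(n^3 - 4n^2 - 3n - 4)

We claim A(n) = -n(n^3 - 4n^2 - 3n - 4) for all n ≥ 1.
Base step (n = 1): A(1) = 10, and the closed form gives 10. They agree.
Inductive step: assume the claim holds for n = j, so A(j) = j(-j^3 + 4j^2 + 3j + 4).
Then A(j+1) = A(j) + (-4j^3 + 6j^2 + 14j + 10) = (j(-j^3 + 4j^2 + 3j + 4)) + (-4j^3 + 6j^2 + 14j + 10).
Simplifying, A(j+1) = -(j + 1)(j^3 - j^2 - 8j - 10) = -(j+1)((j+1)^3 - 4(j+1)^2 - 3(j+1) - 4),
which is the closed form with n = j+1.
This completes the induction.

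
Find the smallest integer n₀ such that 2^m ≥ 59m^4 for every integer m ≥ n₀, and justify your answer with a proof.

n₀ = 25

At m = 24: 16777216 < 19574784, so the inequality fails and n₀ ≥ 25. We prove 2^m ≥ 59m^4 for all m ≥ 25.
For the base case m = 25: 2^m = 33554432 and 59m^4 = 23046875, so 33554432 ≥ 23046875.
Inductive step: assume the claim holds for m = r, so 2^r ≥ 59r^4.
Then 2^(r + 1) = 2·(2^r) ≥ 2·(59r^4).
Also, for r ≥ 25 we have 2·(59r^4) ≥ 59(r+1)^4, since 2 ≥ (1 + 1/r)^4 for all r ≥ 25.
Combining, 2^(r + 1) ≥ 59(r+1)^4.
This completes the induction.
Hence the smallest such n₀ is 25.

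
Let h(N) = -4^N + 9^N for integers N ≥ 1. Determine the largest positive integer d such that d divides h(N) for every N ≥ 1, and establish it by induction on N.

d = 5

Computing the first values: h(1) = 5 and h(2) = 65; gcd(5, 65) = 5, so d ≤ 5.
We prove 5 | -4^N + 9^N for all N ≥ 1 by induction on N.
For the base case N = 1: h(1) = 5 = 5·(1), so 5 | h(1).
For the inductive step, assume it holds for an arbitrary i ≥ 1, i.e. 5 | h(i). Then
9^{i+1} − 4^{i+1} = 9·9^i − 4·4^i = 9·(9^i − 4^i) + (5)·4^i. The first term is divisible by 5 by the inductive hypothesis, and the second term (5)·4^i is divisible by 5 since 5 | 5. Hence 5 | h(i+1).
This completes the induction.
Therefore the largest such d is 5.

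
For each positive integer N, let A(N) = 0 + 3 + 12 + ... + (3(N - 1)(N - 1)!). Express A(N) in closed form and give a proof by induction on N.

A(N) = 3N! - 3

We claim A(N) = 3N! - 3 for all N ≥ 1.
Base case (N = 1): A(1) = 0, and the closed form gives 0. They agree.
Suppose the result is true for N = j, so A(j) = 3j! - 3.
Then A(j+1) = A(j) + (3j·j!) = (3j! - 3) + (3j·j!).
Simplifying, A(j+1) = 3(j+1)! - 3,
which is the closed form with N = j+1.
By the principle of mathematical induction, the result holds for all N ≥ 1.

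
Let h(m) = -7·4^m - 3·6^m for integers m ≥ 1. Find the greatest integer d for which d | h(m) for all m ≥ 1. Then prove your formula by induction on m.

d = 2

Computing the first values: h(1) = -46 and h(2) = -220; gcd(-46, -220) = 2, so d ≤ 2.
We prove 2 | -7·4^m - 3·6^m for all m ≥ 1 by induction on m.
Base case (m = 1): h(1) = -46 = 2·(-23), so 2 | h(1).
Suppose the result is true for m = k, i.e. 2 | h(k). Then
h(k+1) − 6·h(k) = (-7·4^(k+1) - 3·6^(k+1)) − 6·(-7·4^k - 3·6^k) = (-7)·4^k·(4 − 6) = (14)·4^k. Since 2 | h(k) by the inductive hypothesis, 2 | 6·h(k); and 2 | 14 since 14 = 2·7. Therefore 2 | h(k+1).
By induction, the statement is established for all m ≥ 1.
Therefore the largest such d is 2.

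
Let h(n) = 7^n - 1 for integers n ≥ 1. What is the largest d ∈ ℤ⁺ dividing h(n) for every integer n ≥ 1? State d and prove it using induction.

d = 6

Computing the first values: h(1) = 6 and h(2) = 48; gcd(6, 48) = 6, so d ≤ 6.
We prove 6 | 7^n - 1 for all n ≥ 1 by induction on n.
Base case (n = 1): h(1) = 6 = 6·(1), so 6 | h(1).
Inductive step: suppose the statement holds for some j ≥ 1, i.e. 6 | h(j). Then
7^{j+1} − 1^{j+1} = 7·7^j − 1·1^j = 7·(7^j − 1^j) + (6)·1^j. The first term is divisible by 6 by the inductive hypothesis, and the second term (6)·1^j is divisible by 6 since 6 | 6. Hence 6 | h(j+1).
This completes the induction.
Therefore the largest such d is 6.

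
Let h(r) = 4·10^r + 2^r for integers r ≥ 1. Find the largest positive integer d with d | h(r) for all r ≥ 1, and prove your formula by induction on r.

Computing the first values: h(1) = 42 and h(2) = 404; gcd(42, 404) = 2, so d ≤ 2.
We prove 2 | 4·10^r + 2^r for all r ≥ 1 by induction on r.
When r = 1: h(1) = 42 = 2·(21), so 2 | h(1).
For the inductive step, assume it holds for an arbitrary k ≥ 1, i.e. 2 | h(k). Then
h(k+1) − 10·h(k) = (4·10^(k+1) + 2^(k+1)) − 10·(4·10^k + 2^k) = (1)·2^k·(2 − 10) = (-8)·2^k. Since 2 | h(k) by the inductive hypothesis, 2 | 10·h(k); and 2 | -8 since -8 = 2·-4. Therefore 2 | h(k+1).
Hence, by induction on r, the claim holds for every r ≥ 1.
Therefore the largest such d is 2.

d = 2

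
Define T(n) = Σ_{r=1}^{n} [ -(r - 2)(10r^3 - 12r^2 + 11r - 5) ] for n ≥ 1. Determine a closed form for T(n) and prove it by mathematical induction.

We claim T(n) = -n(2n^4 - 3n^3 - n^2 - 4n + 2) for all n ≥ 1.
When n = 1: T(1) = 4, and the closed form gives 4. They agree.
Inductive step: suppose the statement holds for some r ≥ 1, so T(r) = r(-2r^4 + 3r^3 + r^2 + 4r - 2).
Then T(r+1) = T(r) + (-10r^4 - 8r^3 + r^2 + 13r + 4) = (r(-2r^4 + 3r^3 + r^2 + 4r - 2)) + (-10r^4 - 8r^3 + r^2 + 13r + 4).
Simplifying, T(r+1) = -(r + 1)(2r^4 + 5r^3 + 2r^2 - 7r - 4) = -(r+1)(2(r+1)^4 - 3(r+1)^3 - (r+1)^2 - 4(r+1) + 2),
which is the closed form with n = r+1.
Hence, by induction on n, the claim holds for every n ≥ 1.

T(n) = -n(2n^4 - 3n^3 - n^2 - 4n + 2)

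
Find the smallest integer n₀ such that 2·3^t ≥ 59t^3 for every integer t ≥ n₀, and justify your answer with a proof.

At t = 9: 39366 < 43011, so the inequality fails and n₀ ≥ 10. We prove 2·3^t ≥ 59t^3 for all t ≥ 10.
When t = 10: 2·3^t = 118098 and 59t^3 = 59000, so 118098 ≥ 59000.
Suppose the result is true for t = k, so 2·3^k ≥ 59k^3.
Then 2·3^(k + 1) = 3·(2·3^k) ≥ 3·(59k^3).
Also, for k ≥ 10 we have 3·(59k^3) ≥ 59(k+1)^3, since 3 ≥ (1 + 1/k)^3 for all k ≥ 10.
Combining, 2·3^(k + 1) ≥ 59(k+1)^3.
By induction, the statement is established for all t ≥ 10.
Hence the smallest such n₀ is 10.

n₀ = 10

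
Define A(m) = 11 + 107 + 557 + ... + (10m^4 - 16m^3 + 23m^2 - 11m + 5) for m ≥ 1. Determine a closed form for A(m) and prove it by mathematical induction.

We claim A(m) = m(2m^4 + m^3 + 3m^2 + 2m + 3) for all m ≥ 1.
When m = 1: A(1) = 11, and the closed form gives 11. They agree.
Inductive step: assume the claim holds for m = j, so A(j) = j(2j^4 + j^3 + 3j^2 + 2j + 3).
Then A(j+1) = A(j) + (10j^4 + 24j^3 + 35j^2 + 27j + 11) = (j(2j^4 + j^3 + 3j^2 + 2j + 3)) + (10j^4 + 24j^3 + 35j^2 + 27j + 11).
Simplifying, A(j+1) = (j + 1)(2j^4 + 9j^3 + 18j^2 + 19j + 11) = (j+1)(2(j+1)^4 + (j+1)^3 + 3(j+1)^2 + 2(j+1) + 3),
which is the closed form with m = j+1.
By induction, the statement is established for all m ≥ 1.

A(m) = m(2m^4 + m^3 + 3m^2 + 2m + 3)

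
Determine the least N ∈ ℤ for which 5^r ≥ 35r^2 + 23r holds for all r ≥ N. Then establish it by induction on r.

At r = 4: 625 < 652, so the inequality fails and N ≥ 5. We prove 5^r ≥ 35r^2 + 23r for all r ≥ 5.
Base case (r = 5): 5^r = 3125 and 35r^2 + 23r = 990, so 3125 ≥ 990.
Suppose the result is true for r = j, so 5^j ≥ 35j^2 + 23j.
Then 5^(j + 1) = 5·(5^j) ≥ 5·(35j^2 + 23j).
Also, for j ≥ 5 we have 5·(35j^2 + 23j) ≥ 35(j+1)^2 + 23(j+1), since 5·(35j^2 + 23j) − (35(j+1)^2 + 23(j+1)) = 140j^2 + 22j - 58, which is nonnegative for all j ≥ 5.
Combining, 5^(j + 1) ≥ 35(j+1)^2 + 23(j+1).
This completes the induction.
Hence the smallest such N is 5.

N = 5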